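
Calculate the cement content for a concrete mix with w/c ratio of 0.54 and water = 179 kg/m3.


Cement = water / (w/c)
= 179 / 0.54
= 331.5 kg/m3

331.5


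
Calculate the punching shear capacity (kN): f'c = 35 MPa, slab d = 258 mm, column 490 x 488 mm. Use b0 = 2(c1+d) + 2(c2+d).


b0 = 2*(490 + 258) + 2*(488 + 258) = 2988 mm
Vc = 0.33 * sqrt(35) * 2988 * 258 / 1000
= 1505.04 kN

1505.04


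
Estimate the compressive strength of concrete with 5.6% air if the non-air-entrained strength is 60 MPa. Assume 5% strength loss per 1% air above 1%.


Strength loss = (5.6 - 1) * 5 = 23.0%
f'c = 60 * (1 - 23.0/100)
= 46.2 MPa

46.2


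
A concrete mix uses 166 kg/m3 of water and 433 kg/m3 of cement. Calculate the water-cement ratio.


w/c = water / cement
w/c = 166 / 433 = 0.383

0.383


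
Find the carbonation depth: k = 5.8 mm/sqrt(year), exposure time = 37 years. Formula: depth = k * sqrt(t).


depth = k * sqrt(t)
= 5.8 * sqrt(37)
= 35.28 mm

35.28


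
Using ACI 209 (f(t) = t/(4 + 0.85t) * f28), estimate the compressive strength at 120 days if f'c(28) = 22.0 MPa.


f(120) = 120 / (4 + 0.85 * 120) * 22.0
= 120 / 106.0 * 22.0
= 24.91 MPa

24.91


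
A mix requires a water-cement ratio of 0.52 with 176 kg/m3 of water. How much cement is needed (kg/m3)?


Cement = water / (w/c)
= 176 / 0.52
= 338.5 kg/m3

338.5


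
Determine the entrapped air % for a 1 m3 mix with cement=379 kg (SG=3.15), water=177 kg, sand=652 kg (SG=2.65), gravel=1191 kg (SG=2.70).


Vol cement = 379 / (3.15 * 1000) = 0.120317 m3
Vol water = 177 / 1000 = 0.177 m3
Vol sand = 652 / (2.65 * 1000) = 0.246038 m3
Vol gravel = 1191 / (2.70 * 1000) = 0.441111 m3
Total solid + water volume = 0.984466 m3
Air = (1 - 0.984466) * 100 = 1.55%

1.55


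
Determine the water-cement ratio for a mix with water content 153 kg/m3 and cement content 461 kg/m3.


w/c = water / cement
w/c = 153 / 461 = 0.332

0.332


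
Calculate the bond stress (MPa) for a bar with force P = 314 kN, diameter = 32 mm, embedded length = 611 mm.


u = P / (pi * db * ld)
= 314 * 1000 / (pi * 32 * 611)
= 5.112 MPa

5.112


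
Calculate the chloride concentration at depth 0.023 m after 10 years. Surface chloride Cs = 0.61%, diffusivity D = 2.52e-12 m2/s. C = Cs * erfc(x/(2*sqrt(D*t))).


t_seconds = 10 * 365.25 * 24 * 3600 = 315576000.0 s
arg = 0.023 / (2 * sqrt(2.52e-12 * 315576000.0))
= 0.4078
erfc(0.4078) = 0.5641
C = 0.61 * 0.5641 = 0.3441%

0.3441


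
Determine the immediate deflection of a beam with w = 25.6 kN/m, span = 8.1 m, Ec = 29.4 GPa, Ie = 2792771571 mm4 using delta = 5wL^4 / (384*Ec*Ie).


Convert: L = 8.1 m = 8100 mm, Ec = 29.4 GPa = 29400 MPa
delta = 5 * 25.6 * 8100^4 / (384 * 29400 * 2792771571)
= 17.48 mm

17.48


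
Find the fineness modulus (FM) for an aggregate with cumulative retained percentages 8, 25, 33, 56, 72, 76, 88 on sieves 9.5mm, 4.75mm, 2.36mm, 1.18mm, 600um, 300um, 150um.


FM = sum(cumulative % retained) / 100
= 358 / 100
= 3.58

3.58


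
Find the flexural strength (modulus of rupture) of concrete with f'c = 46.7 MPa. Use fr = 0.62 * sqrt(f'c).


fr = 0.62 * sqrt(46.7)
= 4.237 MPa

4.237


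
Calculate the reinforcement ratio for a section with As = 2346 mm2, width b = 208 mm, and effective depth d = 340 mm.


rho = As / (b * d)
= 2346 / (208 * 340)
= 0.0332

0.0332


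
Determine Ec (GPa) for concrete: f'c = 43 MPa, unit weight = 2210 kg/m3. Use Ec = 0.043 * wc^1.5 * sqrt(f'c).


Ec = 0.043 * 2210^1.5 * sqrt(43) / 1000
= 29.29 GPa

29.29


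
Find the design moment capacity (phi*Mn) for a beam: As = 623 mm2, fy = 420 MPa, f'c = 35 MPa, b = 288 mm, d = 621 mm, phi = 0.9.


a = As * fy / (0.85 * f'c * b)
= 623 * 420 / (0.85 * 35 * 288)
= 30.5392 mm
Mn = As * fy * (d - a/2) / 10^6
= 158.4954 kN-m
phi*Mn = 0.9 * 158.4954 = 142.65 kN-m

142.65


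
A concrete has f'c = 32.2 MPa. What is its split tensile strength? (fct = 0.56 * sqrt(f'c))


fct = 0.56 * sqrt(32.2)
= 0.56 * 5.675
= 3.178 MPa

3.178


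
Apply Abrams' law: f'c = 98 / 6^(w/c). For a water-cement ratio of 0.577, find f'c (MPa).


f'c = 98 / 6^0.577
= 98 / 2.812
= 34.85 MPa

34.85


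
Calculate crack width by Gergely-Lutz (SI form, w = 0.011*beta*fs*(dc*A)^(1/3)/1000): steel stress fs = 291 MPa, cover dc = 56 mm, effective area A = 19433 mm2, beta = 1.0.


w = 0.011 * beta * fs * (dc * A)^(1/3) / 1000
= 0.011 * 1.0 * 291 * (56 * 19433)^(1/3) / 1000
= 0.329 mm

0.329


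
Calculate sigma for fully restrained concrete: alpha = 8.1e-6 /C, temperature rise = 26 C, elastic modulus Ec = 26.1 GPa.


sigma = alpha * dT * Ec
= 8.1e-6 * 26 * 26.1 * 1000
= 5.497 MPa

5.497


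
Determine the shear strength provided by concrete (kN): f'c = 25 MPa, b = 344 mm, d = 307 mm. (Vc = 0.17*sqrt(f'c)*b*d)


Vc = 0.17 * sqrt(25) * 344 * 307 / 1000
= 89.77 kN

89.77


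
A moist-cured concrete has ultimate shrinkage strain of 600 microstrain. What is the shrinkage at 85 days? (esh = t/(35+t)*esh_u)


esh(85) = 85 / (35 + 85) * 600
= 85 / 120 * 600
= 425.0 microstrain

425.0


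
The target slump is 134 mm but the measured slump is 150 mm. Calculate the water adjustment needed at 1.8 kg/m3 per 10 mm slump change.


Difference = 134 - 150 = -16 mm
Water adjustment = -16 * 1.8 / 10 = -2.9 kg/m3

-2.9


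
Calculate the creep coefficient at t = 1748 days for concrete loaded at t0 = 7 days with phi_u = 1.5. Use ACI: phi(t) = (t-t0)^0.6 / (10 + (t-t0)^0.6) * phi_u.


dt = 1748 - 7 = 1741
phi = 1741^0.6 / (10 + 1741^0.6) * 1.5
= 1.347

1.347


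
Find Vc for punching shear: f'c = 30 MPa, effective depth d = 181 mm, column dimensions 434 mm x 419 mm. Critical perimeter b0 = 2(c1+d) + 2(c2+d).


b0 = 2*(434 + 181) + 2*(419 + 181) = 2430 mm
Vc = 0.33 * sqrt(30) * 2430 * 181 / 1000
= 794.99 kN

794.99


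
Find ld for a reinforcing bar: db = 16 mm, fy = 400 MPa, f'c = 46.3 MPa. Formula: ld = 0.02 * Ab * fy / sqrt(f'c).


Ab = pi * 16^2 / 4 = 201.062 mm2
ld = 0.02 * 201.062 * 400 / sqrt(46.3)
= 236.4 mm

236.4


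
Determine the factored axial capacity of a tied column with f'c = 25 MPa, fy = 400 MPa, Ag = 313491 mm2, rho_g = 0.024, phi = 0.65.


Ast = rho * Ag = 0.024 * 313491 = 7523.784 mm2
phi*Pn = 0.65 * 0.80 * (0.85 * 25 * (313491 - 7523.784) + 400 * 7523.784) / 1000
= 4945.88 kN

4945.88


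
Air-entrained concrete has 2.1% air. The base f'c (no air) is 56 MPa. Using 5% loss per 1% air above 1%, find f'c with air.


Strength loss = (2.1 - 1) * 5 = 5.5%
f'c = 56 * (1 - 5.5/100)
= 52.92 MPa

52.92


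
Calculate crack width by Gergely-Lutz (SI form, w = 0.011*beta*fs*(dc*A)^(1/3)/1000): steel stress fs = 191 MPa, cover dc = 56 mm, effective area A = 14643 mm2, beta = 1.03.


w = 0.011 * beta * fs * (dc * A)^(1/3) / 1000
= 0.011 * 1.03 * 191 * (56 * 14643)^(1/3) / 1000
= 0.203 mm

0.203


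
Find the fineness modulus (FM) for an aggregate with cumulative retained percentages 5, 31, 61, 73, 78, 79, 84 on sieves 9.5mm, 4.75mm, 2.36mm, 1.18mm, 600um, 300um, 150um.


FM = sum(cumulative % retained) / 100
= 411 / 100
= 4.11

4.11


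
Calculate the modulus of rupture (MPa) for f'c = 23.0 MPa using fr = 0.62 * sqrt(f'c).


fr = 0.62 * sqrt(23.0)
= 2.973 MPa

2.973


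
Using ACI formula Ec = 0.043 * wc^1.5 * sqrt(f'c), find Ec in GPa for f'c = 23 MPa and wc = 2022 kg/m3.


Ec = 0.043 * 2022^1.5 * sqrt(23) / 1000
= 18.75 GPa

18.75


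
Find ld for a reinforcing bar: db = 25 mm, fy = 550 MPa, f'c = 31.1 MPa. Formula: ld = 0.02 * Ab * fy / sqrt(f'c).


Ab = pi * 25^2 / 4 = 490.874 mm2
ld = 0.02 * 490.874 * 550 / sqrt(31.1)
= 968.2 mm

968.2


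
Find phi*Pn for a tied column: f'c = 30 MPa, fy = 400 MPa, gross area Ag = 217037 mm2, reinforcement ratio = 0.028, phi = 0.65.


Ast = rho * Ag = 0.028 * 217037 = 6077.036 mm2
phi*Pn = 0.65 * 0.80 * (0.85 * 30 * (217037 - 6077.036) + 400 * 6077.036) / 1000
= 4061.35 kN

4061.35


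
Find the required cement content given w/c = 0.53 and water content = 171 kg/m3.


Cement = water / (w/c)
= 171 / 0.53
= 322.6 kg/m3

322.6


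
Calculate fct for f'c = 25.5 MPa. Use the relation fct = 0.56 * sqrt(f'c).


fct = 0.56 * sqrt(25.5)
= 0.56 * 5.05
= 2.828 MPa

2.828


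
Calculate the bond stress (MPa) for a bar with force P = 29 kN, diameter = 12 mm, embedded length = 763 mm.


u = P / (pi * db * ld)
= 29 * 1000 / (pi * 12 * 763)
= 1.008 MPa

1.008


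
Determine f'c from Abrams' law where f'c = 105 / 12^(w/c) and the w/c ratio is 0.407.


f'c = 105 / 12^0.407
= 105 / 2.749
= 38.19 MPa

38.19


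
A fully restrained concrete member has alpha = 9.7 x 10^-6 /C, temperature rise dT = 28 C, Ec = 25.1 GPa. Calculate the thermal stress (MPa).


sigma = alpha * dT * Ec
= 9.7e-6 * 28 * 25.1 * 1000
= 6.817 MPa

6.817


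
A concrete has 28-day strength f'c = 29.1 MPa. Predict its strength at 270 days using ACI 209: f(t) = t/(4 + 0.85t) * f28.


f(270) = 270 / (4 + 0.85 * 270) * 29.1
= 270 / 233.5 * 29.1
= 33.65 MPa

33.65


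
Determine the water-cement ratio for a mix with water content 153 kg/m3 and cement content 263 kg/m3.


w/c = water / cement
w/c = 153 / 263 = 0.582

0.582


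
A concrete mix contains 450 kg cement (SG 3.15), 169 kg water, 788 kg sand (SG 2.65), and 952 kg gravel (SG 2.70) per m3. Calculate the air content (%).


Vol cement = 450 / (3.15 * 1000) = 0.142857 m3
Vol water = 169 / 1000 = 0.169 m3
Vol sand = 788 / (2.65 * 1000) = 0.297358 m3
Vol gravel = 952 / (2.70 * 1000) = 0.352593 m3
Total solid + water volume = 0.961808 m3
Air = (1 - 0.961808) * 100 = 3.82%

3.82


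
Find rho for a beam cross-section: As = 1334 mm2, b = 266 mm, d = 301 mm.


rho = As / (b * d)
= 1334 / (266 * 301)
= 0.0167

0.0167


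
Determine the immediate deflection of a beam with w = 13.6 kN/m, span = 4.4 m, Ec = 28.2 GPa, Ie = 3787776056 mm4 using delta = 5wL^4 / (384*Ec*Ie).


Convert: L = 4.4 m = 4400 mm, Ec = 28.2 GPa = 28200 MPa
delta = 5 * 13.6 * 4400^4 / (384 * 28200 * 3787776056)
= 0.62 mm

0.62


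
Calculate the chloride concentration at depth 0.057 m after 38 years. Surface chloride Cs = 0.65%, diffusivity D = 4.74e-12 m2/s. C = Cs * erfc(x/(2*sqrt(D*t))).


t_seconds = 38 * 365.25 * 24 * 3600 = 1199188800.0 s
arg = 0.057 / (2 * sqrt(4.74e-12 * 1199188800.0))
= 0.378
erfc(0.378) = 0.5929
C = 0.65 * 0.5929 = 0.3854%

0.3854


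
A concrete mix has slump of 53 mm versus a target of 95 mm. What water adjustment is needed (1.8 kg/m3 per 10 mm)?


Difference = 95 - 53 = 42 mm
Water adjustment = 42 * 1.8 / 10 = 7.6 kg/m3

7.6


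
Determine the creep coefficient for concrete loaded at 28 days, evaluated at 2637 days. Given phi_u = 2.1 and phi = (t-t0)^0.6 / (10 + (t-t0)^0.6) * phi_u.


dt = 2637 - 28 = 2609
phi = 2609^0.6 / (10 + 2609^0.6) * 2.1
= 1.928

1.928


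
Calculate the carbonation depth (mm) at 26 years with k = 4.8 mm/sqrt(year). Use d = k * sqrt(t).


depth = k * sqrt(t)
= 4.8 * sqrt(26)
= 24.48 mm

24.48


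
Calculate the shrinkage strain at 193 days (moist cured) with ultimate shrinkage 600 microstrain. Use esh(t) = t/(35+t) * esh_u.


esh(193) = 193 / (35 + 193) * 600
= 193 / 228 * 600
= 507.9 microstrain

507.9


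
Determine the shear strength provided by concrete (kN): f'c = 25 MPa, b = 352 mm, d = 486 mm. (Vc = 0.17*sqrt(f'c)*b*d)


Vc = 0.17 * sqrt(25) * 352 * 486 / 1000
= 145.41 kN

145.41


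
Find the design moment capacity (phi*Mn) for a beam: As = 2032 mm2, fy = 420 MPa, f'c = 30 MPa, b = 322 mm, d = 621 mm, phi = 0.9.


a = As * fy / (0.85 * f'c * b)
= 2032 * 420 / (0.85 * 30 * 322)
= 103.9386 mm
Mn = As * fy * (d - a/2) / 10^6
= 485.6336 kN-m
phi*Mn = 0.9 * 485.6336 = 437.07 kN-m

437.07


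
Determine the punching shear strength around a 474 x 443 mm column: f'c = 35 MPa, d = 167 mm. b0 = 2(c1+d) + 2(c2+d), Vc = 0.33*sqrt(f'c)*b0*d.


b0 = 2*(474 + 167) + 2*(443 + 167) = 2502 mm
Vc = 0.33 * sqrt(35) * 2502 * 167 / 1000
= 815.74 kN

815.74


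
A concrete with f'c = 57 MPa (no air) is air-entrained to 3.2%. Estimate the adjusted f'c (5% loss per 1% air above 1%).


Strength loss = (3.2 - 1) * 5 = 11.0%
f'c = 57 * (1 - 11.0/100)
= 50.73 MPa

50.73


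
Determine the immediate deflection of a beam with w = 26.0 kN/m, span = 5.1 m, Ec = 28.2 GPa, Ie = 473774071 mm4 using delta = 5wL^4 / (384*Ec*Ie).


Convert: L = 5.1 m = 5100 mm, Ec = 28.2 GPa = 28200 MPa
delta = 5 * 26.0 * 5100^4 / (384 * 28200 * 473774071)
= 17.14 mm

17.14


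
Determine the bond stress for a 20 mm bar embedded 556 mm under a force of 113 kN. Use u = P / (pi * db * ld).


u = P / (pi * db * ld)
= 113 * 1000 / (pi * 20 * 556)
= 3.235 MPa

3.235


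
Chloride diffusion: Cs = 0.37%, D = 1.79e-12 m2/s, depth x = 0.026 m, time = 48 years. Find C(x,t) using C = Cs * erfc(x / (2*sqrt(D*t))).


t_seconds = 48 * 365.25 * 24 * 3600 = 1514764800.0 s
arg = 0.026 / (2 * sqrt(1.79e-12 * 1514764800.0))
= 0.2497
erfc(0.2497) = 0.724
C = 0.37 * 0.724 = 0.2679%

0.2679


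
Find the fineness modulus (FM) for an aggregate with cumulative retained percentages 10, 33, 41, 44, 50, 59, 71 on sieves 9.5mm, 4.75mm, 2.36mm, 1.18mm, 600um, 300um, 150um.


FM = sum(cumulative % retained) / 100
= 308 / 100
= 3.08

3.08


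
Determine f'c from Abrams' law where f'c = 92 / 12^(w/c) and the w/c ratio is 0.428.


f'c = 92 / 12^0.428
= 92 / 2.897
= 31.76 MPa

31.76


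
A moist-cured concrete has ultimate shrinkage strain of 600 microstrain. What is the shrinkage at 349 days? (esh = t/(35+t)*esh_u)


esh(349) = 349 / (35 + 349) * 600
= 349 / 384 * 600
= 545.3 microstrain

545.3


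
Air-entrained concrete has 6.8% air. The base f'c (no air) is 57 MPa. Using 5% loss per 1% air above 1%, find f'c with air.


Strength loss = (6.8 - 1) * 5 = 29.0%
f'c = 57 * (1 - 29.0/100)
= 40.47 MPa

40.47


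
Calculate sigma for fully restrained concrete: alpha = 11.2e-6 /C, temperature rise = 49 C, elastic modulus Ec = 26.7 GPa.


sigma = alpha * dT * Ec
= 11.2e-6 * 49 * 26.7 * 1000
= 14.653 MPa

14.653


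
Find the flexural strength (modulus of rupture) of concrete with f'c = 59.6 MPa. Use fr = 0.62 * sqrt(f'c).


fr = 0.62 * sqrt(59.6)
= 4.786 MPa

4.786


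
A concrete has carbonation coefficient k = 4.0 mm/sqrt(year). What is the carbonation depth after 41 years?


depth = k * sqrt(t)
= 4.0 * sqrt(41)
= 25.61 mm

25.61


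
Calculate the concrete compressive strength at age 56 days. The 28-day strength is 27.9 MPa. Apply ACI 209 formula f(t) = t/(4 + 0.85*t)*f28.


f(56) = 56 / (4 + 0.85 * 56) * 27.9
= 56 / 51.6 * 27.9
= 30.28 MPa

30.28


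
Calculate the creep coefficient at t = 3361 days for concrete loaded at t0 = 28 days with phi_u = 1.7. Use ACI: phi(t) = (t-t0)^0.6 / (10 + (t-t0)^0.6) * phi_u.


dt = 3361 - 28 = 3333
phi = 3333^0.6 / (10 + 3333^0.6) * 1.7
= 1.579

1.579


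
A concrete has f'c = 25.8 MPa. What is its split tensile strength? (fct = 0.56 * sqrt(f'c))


fct = 0.56 * sqrt(25.8)
= 0.56 * 5.079
= 2.844 MPa

2.844


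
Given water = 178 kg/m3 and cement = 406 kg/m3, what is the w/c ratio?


w/c = water / cement
w/c = 178 / 406 = 0.438

0.438


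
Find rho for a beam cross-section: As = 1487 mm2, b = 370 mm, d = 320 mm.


rho = As / (b * d)
= 1487 / (370 * 320)
= 0.0126

0.0126


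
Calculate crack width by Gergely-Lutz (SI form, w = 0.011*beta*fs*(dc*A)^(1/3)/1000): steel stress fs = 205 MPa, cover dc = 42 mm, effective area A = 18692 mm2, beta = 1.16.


w = 0.011 * beta * fs * (dc * A)^(1/3) / 1000
= 0.011 * 1.16 * 205 * (42 * 18692)^(1/3) / 1000
= 0.241 mm

0.241


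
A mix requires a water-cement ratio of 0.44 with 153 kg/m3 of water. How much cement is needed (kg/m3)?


Cement = water / (w/c)
= 153 / 0.44
= 347.7 kg/m3

347.7


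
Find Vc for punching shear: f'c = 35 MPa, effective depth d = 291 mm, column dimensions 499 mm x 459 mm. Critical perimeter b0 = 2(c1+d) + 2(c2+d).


b0 = 2*(499 + 291) + 2*(459 + 291) = 3080 mm
Vc = 0.33 * sqrt(35) * 3080 * 291 / 1000
= 1749.81 kN

1749.81


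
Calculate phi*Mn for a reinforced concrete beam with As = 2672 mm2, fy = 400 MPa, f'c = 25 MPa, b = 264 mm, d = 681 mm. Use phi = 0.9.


a = As * fy / (0.85 * f'c * b)
= 2672 * 400 / (0.85 * 25 * 264)
= 190.5169 mm
Mn = As * fy * (d - a/2) / 10^6
= 626.0406 kN-m
phi*Mn = 0.9 * 626.0406 = 563.44 kN-m

563.44


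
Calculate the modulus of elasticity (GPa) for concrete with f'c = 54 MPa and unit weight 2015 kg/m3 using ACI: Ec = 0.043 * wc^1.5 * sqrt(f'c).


Ec = 0.043 * 2015^1.5 * sqrt(54) / 1000
= 28.58 GPa

28.58


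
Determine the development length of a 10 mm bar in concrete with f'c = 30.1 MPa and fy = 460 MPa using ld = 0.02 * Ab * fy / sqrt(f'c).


Ab = pi * 10^2 / 4 = 78.54 mm2
ld = 0.02 * 78.54 * 460 / sqrt(30.1)
= 131.7 mm

131.7


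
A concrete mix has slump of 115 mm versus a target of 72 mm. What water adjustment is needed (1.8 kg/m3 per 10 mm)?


Difference = 72 - 115 = -43 mm
Water adjustment = -43 * 1.8 / 10 = -7.7 kg/m3

-7.7


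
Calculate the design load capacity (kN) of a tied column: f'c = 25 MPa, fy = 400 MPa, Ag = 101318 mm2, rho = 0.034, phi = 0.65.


Ast = rho * Ag = 0.034 * 101318 = 3444.812 mm2
phi*Pn = 0.65 * 0.80 * (0.85 * 25 * (101318 - 3444.812) + 400 * 3444.812) / 1000
= 1798.02 kN

1798.02


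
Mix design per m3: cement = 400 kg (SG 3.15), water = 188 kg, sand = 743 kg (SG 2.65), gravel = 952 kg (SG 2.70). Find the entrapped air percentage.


Vol cement = 400 / (3.15 * 1000) = 0.126984 m3
Vol water = 188 / 1000 = 0.188 m3
Vol sand = 743 / (2.65 * 1000) = 0.280377 m3
Vol gravel = 952 / (2.70 * 1000) = 0.352593 m3
Total solid + water volume = 0.947954 m3
Air = (1 - 0.947954) * 100 = 5.2%

5.2


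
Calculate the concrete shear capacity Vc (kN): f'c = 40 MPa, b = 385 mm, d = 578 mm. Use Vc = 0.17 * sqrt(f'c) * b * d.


Vc = 0.17 * sqrt(40) * 385 * 578 / 1000
= 239.26 kN

239.26


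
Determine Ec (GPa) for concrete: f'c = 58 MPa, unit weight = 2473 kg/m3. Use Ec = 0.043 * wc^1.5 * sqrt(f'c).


Ec = 0.043 * 2473^1.5 * sqrt(58) / 1000
= 40.27 GPa

40.27


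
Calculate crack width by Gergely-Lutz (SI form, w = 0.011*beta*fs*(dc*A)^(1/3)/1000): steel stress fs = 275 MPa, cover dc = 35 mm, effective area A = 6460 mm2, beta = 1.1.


w = 0.011 * beta * fs * (dc * A)^(1/3) / 1000
= 0.011 * 1.1 * 275 * (35 * 6460)^(1/3) / 1000
= 0.203 mm

0.203


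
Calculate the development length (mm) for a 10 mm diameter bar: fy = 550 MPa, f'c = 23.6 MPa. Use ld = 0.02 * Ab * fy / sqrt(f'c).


Ab = pi * 10^2 / 4 = 78.54 mm2
ld = 0.02 * 78.54 * 550 / sqrt(23.6)
= 177.8 mm

177.8


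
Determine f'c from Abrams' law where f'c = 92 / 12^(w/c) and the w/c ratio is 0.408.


f'c = 92 / 12^0.408
= 92 / 2.756
= 33.38 MPa

33.38


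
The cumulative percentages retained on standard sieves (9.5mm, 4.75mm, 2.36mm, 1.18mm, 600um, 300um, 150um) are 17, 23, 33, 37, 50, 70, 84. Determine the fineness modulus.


FM = sum(cumulative % retained) / 100
= 314 / 100
= 3.14

3.14


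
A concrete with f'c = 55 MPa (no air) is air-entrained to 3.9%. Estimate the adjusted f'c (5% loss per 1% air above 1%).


Strength loss = (3.9 - 1) * 5 = 14.5%
f'c = 55 * (1 - 14.5/100)
= 47.02 MPa

47.02


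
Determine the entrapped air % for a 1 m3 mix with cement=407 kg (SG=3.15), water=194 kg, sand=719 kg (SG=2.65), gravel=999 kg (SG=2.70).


Vol cement = 407 / (3.15 * 1000) = 0.129206 m3
Vol water = 194 / 1000 = 0.194 m3
Vol sand = 719 / (2.65 * 1000) = 0.271321 m3
Vol gravel = 999 / (2.70 * 1000) = 0.37 m3
Total solid + water volume = 0.964527 m3
Air = (1 - 0.964527) * 100 = 3.55%

3.55


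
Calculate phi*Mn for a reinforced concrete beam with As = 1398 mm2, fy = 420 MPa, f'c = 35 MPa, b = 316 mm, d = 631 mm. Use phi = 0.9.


a = As * fy / (0.85 * f'c * b)
= 1398 * 420 / (0.85 * 35 * 316)
= 62.4572 mm
Mn = As * fy * (d - a/2) / 10^6
= 352.1618 kN-m
phi*Mn = 0.9 * 352.1618 = 316.95 kN-m

316.95


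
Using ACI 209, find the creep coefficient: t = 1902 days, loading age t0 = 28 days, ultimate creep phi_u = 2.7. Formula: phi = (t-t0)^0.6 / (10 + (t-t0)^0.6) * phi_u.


dt = 1902 - 28 = 1874
phi = 1874^0.6 / (10 + 1874^0.6) * 2.7
= 2.435

2.435


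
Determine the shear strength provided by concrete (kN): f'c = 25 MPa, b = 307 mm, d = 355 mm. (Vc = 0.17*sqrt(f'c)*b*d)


Vc = 0.17 * sqrt(25) * 307 * 355 / 1000
= 92.64 kN

92.64


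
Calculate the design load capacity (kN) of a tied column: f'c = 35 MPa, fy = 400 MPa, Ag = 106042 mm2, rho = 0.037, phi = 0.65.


Ast = rho * Ag = 0.037 * 106042 = 3923.554 mm2
phi*Pn = 0.65 * 0.80 * (0.85 * 35 * (106042 - 3923.554) + 400 * 3923.554) / 1000
= 2395.87 kN

2395.87


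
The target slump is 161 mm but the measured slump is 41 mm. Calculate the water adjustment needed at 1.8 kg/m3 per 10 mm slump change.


Difference = 161 - 41 = 120 mm
Water adjustment = 120 * 1.8 / 10 = 21.6 kg/m3

21.6


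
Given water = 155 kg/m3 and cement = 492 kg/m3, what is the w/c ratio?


w/c = water / cement
w/c = 155 / 492 = 0.315

0.315


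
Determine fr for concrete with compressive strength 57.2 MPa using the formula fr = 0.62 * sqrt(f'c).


fr = 0.62 * sqrt(57.2)
= 4.689 MPa

4.689


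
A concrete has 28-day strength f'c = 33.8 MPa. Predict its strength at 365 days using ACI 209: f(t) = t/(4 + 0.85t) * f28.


f(365) = 365 / (4 + 0.85 * 365) * 33.8
= 365 / 314.25 * 33.8
= 39.26 MPa

39.26


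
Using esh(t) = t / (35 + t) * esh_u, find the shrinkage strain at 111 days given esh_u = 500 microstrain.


esh(111) = 111 / (35 + 111) * 500
= 111 / 146 * 500
= 380.1 microstrain

380.1


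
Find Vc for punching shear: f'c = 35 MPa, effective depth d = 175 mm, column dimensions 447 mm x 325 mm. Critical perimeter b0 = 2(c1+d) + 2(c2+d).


b0 = 2*(447 + 175) + 2*(325 + 175) = 2244 mm
Vc = 0.33 * sqrt(35) * 2244 * 175 / 1000
= 766.67 kN

766.67


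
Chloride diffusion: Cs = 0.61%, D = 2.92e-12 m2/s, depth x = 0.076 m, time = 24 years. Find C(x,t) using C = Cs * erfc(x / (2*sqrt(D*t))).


t_seconds = 24 * 365.25 * 24 * 3600 = 757382400.0 s
arg = 0.076 / (2 * sqrt(2.92e-12 * 757382400.0))
= 0.808
erfc(0.808) = 0.2531
C = 0.61 * 0.2531 = 0.1544%

0.1544


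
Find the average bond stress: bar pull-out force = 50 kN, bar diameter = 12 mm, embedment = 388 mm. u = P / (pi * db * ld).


u = P / (pi * db * ld)
= 50 * 1000 / (pi * 12 * 388)
= 3.418 MPa

3.418


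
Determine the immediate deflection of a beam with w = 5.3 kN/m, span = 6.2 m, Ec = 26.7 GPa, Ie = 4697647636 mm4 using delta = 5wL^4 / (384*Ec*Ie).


Convert: L = 6.2 m = 6200 mm, Ec = 26.7 GPa = 26700 MPa
delta = 5 * 5.3 * 6200^4 / (384 * 26700 * 4697647636)
= 0.81 mm

0.81


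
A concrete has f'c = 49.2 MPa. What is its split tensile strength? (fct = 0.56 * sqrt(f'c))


fct = 0.56 * sqrt(49.2)
= 0.56 * 7.014
= 3.928 MPa

3.928


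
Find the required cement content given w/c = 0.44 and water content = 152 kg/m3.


Cement = water / (w/c)
= 152 / 0.44
= 345.5 kg/m3

345.5


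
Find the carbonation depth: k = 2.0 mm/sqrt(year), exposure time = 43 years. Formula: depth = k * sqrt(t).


depth = k * sqrt(t)
= 2.0 * sqrt(43)
= 13.11 mm

13.11


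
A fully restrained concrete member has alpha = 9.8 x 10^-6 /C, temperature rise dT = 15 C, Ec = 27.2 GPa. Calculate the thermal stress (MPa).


sigma = alpha * dT * Ec
= 9.8e-6 * 15 * 27.2 * 1000
= 3.998 MPa

3.998


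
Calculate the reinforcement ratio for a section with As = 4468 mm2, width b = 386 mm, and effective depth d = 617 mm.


rho = As / (b * d)
= 4468 / (386 * 617)
= 0.0188

0.0188


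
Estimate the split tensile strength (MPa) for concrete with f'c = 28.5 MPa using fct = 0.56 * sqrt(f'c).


fct = 0.56 * sqrt(28.5)
= 0.56 * 5.339
= 2.99 MPa

2.99


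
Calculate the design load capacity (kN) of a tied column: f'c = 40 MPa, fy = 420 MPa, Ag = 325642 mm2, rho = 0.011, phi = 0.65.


Ast = rho * Ag = 0.011 * 325642 = 3582.062 mm2
phi*Pn = 0.65 * 0.80 * (0.85 * 40 * (325642 - 3582.062) + 420 * 3582.062) / 1000
= 6476.34 kN

6476.34


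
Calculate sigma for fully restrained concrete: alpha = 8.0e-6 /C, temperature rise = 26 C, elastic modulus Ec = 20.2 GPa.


sigma = alpha * dT * Ec
= 8.0e-6 * 26 * 20.2 * 1000
= 4.202 MPa

4.202


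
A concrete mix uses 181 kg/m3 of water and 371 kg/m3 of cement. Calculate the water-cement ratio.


w/c = water / cement
w/c = 181 / 371 = 0.488

0.488


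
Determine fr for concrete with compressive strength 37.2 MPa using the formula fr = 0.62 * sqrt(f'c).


fr = 0.62 * sqrt(37.2)
= 3.781 MPa

3.781


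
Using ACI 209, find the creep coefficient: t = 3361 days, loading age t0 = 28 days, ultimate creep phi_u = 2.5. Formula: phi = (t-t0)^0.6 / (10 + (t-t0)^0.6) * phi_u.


dt = 3361 - 28 = 3333
phi = 3333^0.6 / (10 + 3333^0.6) * 2.5
= 2.321

2.321


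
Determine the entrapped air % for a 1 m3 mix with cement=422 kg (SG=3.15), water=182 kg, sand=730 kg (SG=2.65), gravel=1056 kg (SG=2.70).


Vol cement = 422 / (3.15 * 1000) = 0.133968 m3
Vol water = 182 / 1000 = 0.182 m3
Vol sand = 730 / (2.65 * 1000) = 0.275472 m3
Vol gravel = 1056 / (2.70 * 1000) = 0.391111 m3
Total solid + water volume = 0.982551 m3
Air = (1 - 0.982551) * 100 = 1.74%

1.74


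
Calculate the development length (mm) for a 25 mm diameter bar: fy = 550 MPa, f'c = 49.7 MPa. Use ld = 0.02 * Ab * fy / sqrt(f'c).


Ab = pi * 25^2 / 4 = 490.874 mm2
ld = 0.02 * 490.874 * 550 / sqrt(49.7)
= 765.9 mm

765.9


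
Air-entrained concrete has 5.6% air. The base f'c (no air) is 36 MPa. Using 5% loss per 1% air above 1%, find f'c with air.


Strength loss = (5.6 - 1) * 5 = 23.0%
f'c = 36 * (1 - 23.0/100)
= 27.72 MPa

27.72


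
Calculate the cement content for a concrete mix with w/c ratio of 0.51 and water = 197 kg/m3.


Cement = water / (w/c)
= 197 / 0.51
= 386.3 kg/m3

386.3


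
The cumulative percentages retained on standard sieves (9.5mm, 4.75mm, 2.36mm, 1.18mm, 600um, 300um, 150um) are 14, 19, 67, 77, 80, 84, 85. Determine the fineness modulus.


FM = sum(cumulative % retained) / 100
= 426 / 100
= 4.26

4.26


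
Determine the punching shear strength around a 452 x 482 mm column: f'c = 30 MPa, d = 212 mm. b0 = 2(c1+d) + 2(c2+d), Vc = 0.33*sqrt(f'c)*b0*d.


b0 = 2*(452 + 212) + 2*(482 + 212) = 2716 mm
Vc = 0.33 * sqrt(30) * 2716 * 212 / 1000
= 1040.74 kN

1040.74


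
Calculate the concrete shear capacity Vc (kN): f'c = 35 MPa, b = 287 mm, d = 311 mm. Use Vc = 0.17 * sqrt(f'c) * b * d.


Vc = 0.17 * sqrt(35) * 287 * 311 / 1000
= 89.77 kN

89.77


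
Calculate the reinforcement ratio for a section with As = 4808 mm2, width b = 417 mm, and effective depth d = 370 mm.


rho = As / (b * d)
= 4808 / (417 * 370)
= 0.0312

0.0312


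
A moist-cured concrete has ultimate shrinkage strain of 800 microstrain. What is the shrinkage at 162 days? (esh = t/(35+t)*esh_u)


esh(162) = 162 / (35 + 162) * 800
= 162 / 197 * 800
= 657.9 microstrain

657.9


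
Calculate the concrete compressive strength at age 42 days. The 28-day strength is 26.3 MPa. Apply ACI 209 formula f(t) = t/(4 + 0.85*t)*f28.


f(42) = 42 / (4 + 0.85 * 42) * 26.3
= 42 / 39.7 * 26.3
= 27.82 MPa

27.82


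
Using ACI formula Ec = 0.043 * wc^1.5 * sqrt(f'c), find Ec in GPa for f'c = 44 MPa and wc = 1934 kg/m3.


Ec = 0.043 * 1934^1.5 * sqrt(44) / 1000
= 24.26 GPa

24.26


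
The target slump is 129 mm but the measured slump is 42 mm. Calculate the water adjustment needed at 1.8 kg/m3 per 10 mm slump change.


Difference = 129 - 42 = 87 mm
Water adjustment = 87 * 1.8 / 10 = 15.7 kg/m3

15.7


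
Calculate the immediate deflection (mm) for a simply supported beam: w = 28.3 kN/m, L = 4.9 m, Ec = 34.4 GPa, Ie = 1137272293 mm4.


Convert: L = 4.9 m = 4900 mm, Ec = 34.4 GPa = 34400 MPa
delta = 5 * 28.3 * 4900^4 / (384 * 34400 * 1137272293)
= 5.43 mm

5.43


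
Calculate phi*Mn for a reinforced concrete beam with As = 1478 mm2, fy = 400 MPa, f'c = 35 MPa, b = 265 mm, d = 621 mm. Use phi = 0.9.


a = As * fy / (0.85 * f'c * b)
= 1478 * 400 / (0.85 * 35 * 265)
= 74.9897 mm
Mn = As * fy * (d - a/2) / 10^6
= 344.9682 kN-m
phi*Mn = 0.9 * 344.9682 = 310.47 kN-m

310.47


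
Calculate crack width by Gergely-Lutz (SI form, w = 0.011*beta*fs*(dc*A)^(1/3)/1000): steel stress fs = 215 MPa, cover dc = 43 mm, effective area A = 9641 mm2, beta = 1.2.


w = 0.011 * beta * fs * (dc * A)^(1/3) / 1000
= 0.011 * 1.2 * 215 * (43 * 9641)^(1/3) / 1000
= 0.212 mm

0.212


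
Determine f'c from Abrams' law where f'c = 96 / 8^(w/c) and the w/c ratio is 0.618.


f'c = 96 / 8^0.618
= 96 / 3.615
= 26.56 MPa

26.56


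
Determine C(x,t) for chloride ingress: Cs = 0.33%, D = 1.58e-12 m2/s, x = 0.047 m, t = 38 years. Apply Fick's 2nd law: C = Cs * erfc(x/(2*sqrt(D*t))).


t_seconds = 38 * 365.25 * 24 * 3600 = 1199188800.0 s
arg = 0.047 / (2 * sqrt(1.58e-12 * 1199188800.0))
= 0.5399
erfc(0.5399) = 0.4452
C = 0.33 * 0.4452 = 0.1469%

0.1469


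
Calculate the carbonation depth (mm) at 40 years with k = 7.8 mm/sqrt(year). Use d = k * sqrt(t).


depth = k * sqrt(t)
= 7.8 * sqrt(40)
= 49.33 mm

49.33


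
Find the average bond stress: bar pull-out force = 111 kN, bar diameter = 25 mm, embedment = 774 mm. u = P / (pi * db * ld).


u = P / (pi * db * ld)
= 111 * 1000 / (pi * 25 * 774)
= 1.826 MPa

1.826


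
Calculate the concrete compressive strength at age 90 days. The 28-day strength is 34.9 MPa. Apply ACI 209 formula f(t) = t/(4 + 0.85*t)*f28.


f(90) = 90 / (4 + 0.85 * 90) * 34.9
= 90 / 80.5 * 34.9
= 39.02 MPa

39.02


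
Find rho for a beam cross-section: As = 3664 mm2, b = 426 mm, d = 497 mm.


rho = As / (b * d)
= 3664 / (426 * 497)
= 0.0173

0.0173


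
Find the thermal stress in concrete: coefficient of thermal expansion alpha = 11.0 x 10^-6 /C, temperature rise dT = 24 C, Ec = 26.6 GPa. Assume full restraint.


sigma = alpha * dT * Ec
= 11.0e-6 * 24 * 26.6 * 1000
= 7.022 MPa

7.022


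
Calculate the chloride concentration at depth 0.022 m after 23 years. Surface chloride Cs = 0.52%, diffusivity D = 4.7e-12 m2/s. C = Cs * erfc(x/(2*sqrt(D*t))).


t_seconds = 23 * 365.25 * 24 * 3600 = 725824800.0 s
arg = 0.022 / (2 * sqrt(4.7e-12 * 725824800.0))
= 0.1883
erfc(0.1883) = 0.79
C = 0.52 * 0.79 = 0.4108%

0.4108


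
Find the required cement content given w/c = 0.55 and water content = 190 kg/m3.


Cement = water / (w/c)
= 190 / 0.55
= 345.5 kg/m3

345.5


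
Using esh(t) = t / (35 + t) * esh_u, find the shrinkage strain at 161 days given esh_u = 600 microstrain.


esh(161) = 161 / (35 + 161) * 600
= 161 / 196 * 600
= 492.9 microstrain

492.9


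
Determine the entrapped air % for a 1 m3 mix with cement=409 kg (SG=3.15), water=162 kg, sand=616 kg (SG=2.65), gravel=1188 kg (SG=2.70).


Vol cement = 409 / (3.15 * 1000) = 0.129841 m3
Vol water = 162 / 1000 = 0.162 m3
Vol sand = 616 / (2.65 * 1000) = 0.232453 m3
Vol gravel = 1188 / (2.70 * 1000) = 0.44 m3
Total solid + water volume = 0.964294 m3
Air = (1 - 0.964294) * 100 = 3.57%

3.57


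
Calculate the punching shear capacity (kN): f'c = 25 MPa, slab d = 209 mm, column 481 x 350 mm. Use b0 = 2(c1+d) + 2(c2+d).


b0 = 2*(481 + 209) + 2*(350 + 209) = 2498 mm
Vc = 0.33 * sqrt(25) * 2498 * 209 / 1000
= 861.44 kN

861.44


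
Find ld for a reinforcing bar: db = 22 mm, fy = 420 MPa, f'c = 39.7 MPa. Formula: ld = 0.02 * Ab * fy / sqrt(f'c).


Ab = pi * 22^2 / 4 = 380.133 mm2
ld = 0.02 * 380.133 * 420 / sqrt(39.7)
= 506.8 mm

506.8


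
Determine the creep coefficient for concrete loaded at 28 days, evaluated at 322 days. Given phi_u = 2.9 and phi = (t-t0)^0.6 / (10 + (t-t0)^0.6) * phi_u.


dt = 322 - 28 = 294
phi = 294^0.6 / (10 + 294^0.6) * 2.9
= 2.18

2.18


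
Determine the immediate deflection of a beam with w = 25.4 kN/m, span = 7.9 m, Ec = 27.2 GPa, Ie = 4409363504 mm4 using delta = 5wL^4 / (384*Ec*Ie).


Convert: L = 7.9 m = 7900 mm, Ec = 27.2 GPa = 27200 MPa
delta = 5 * 25.4 * 7900^4 / (384 * 27200 * 4409363504)
= 10.74 mm

10.74


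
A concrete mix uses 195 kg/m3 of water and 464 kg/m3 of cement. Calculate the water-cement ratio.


w/c = water / cement
w/c = 195 / 464 = 0.42

0.42


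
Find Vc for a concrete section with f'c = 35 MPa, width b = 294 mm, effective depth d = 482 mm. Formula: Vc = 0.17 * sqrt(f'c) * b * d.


Vc = 0.17 * sqrt(35) * 294 * 482 / 1000
= 142.52 kN

142.52


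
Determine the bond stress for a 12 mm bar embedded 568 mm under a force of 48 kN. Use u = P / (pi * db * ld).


u = P / (pi * db * ld)
= 48 * 1000 / (pi * 12 * 568)
= 2.242 MPa

2.242


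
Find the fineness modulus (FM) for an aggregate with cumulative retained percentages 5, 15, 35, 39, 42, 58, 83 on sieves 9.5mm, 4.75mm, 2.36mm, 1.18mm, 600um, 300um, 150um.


FM = sum(cumulative % retained) / 100
= 277 / 100
= 2.77

2.77


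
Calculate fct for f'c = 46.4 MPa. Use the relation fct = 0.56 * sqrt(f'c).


fct = 0.56 * sqrt(46.4)
= 0.56 * 6.812
= 3.815 MPa

3.815


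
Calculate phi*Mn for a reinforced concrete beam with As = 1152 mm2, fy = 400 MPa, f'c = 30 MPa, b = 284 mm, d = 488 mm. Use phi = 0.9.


a = As * fy / (0.85 * f'c * b)
= 1152 * 400 / (0.85 * 30 * 284)
= 63.6288 mm
Mn = As * fy * (d - a/2) / 10^6
= 210.2103 kN-m
phi*Mn = 0.9 * 210.2103 = 189.19 kN-m

189.19


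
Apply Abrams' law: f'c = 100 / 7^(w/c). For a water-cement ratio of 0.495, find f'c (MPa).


f'c = 100 / 7^0.495
= 100 / 2.62
= 38.17 MPa

38.17


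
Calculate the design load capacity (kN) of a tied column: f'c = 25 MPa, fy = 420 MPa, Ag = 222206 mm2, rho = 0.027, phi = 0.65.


Ast = rho * Ag = 0.027 * 222206 = 5999.562 mm2
phi*Pn = 0.65 * 0.80 * (0.85 * 25 * (222206 - 5999.562) + 420 * 5999.562) / 1000
= 3699.39 kN

3699.39


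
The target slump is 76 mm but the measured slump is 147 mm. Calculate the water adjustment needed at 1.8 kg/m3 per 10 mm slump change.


Difference = 76 - 147 = -71 mm
Water adjustment = -71 * 1.8 / 10 = -12.8 kg/m3

-12.8


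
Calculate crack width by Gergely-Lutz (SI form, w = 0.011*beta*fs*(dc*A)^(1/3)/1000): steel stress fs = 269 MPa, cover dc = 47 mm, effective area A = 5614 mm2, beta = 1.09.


w = 0.011 * beta * fs * (dc * A)^(1/3) / 1000
= 0.011 * 1.09 * 269 * (47 * 5614)^(1/3) / 1000
= 0.207 mm

0.207


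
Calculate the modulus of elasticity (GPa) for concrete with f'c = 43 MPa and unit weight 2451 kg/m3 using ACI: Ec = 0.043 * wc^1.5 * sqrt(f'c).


Ec = 0.043 * 2451^1.5 * sqrt(43) / 1000
= 34.22 GPa

34.22


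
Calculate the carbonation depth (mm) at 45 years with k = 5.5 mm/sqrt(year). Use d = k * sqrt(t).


depth = k * sqrt(t)
= 5.5 * sqrt(45)
= 36.9 mm

36.9


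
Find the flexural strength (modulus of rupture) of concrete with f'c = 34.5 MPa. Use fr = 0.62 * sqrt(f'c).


fr = 0.62 * sqrt(34.5)
= 3.642 MPa

3.642


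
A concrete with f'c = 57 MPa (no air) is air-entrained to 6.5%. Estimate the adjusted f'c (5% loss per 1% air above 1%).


Strength loss = (6.5 - 1) * 5 = 27.5%
f'c = 57 * (1 - 27.5/100)
= 41.32 MPa

41.32


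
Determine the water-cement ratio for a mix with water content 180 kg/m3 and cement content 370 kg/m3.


w/c = water / cement
w/c = 180 / 370 = 0.486

0.486


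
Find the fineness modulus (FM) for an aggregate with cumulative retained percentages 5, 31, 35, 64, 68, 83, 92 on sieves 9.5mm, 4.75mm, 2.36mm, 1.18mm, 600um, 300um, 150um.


FM = sum(cumulative % retained) / 100
= 378 / 100
= 3.78

3.78


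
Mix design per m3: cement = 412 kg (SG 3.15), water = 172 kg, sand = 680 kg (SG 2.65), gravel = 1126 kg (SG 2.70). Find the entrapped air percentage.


Vol cement = 412 / (3.15 * 1000) = 0.130794 m3
Vol water = 172 / 1000 = 0.172 m3
Vol sand = 680 / (2.65 * 1000) = 0.256604 m3
Vol gravel = 1126 / (2.70 * 1000) = 0.417037 m3
Total solid + water volume = 0.976434 m3
Air = (1 - 0.976434) * 100 = 2.36%

2.36


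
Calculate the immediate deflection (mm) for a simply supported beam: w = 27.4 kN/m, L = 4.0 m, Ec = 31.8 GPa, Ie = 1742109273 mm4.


Convert: L = 4.0 m = 4000 mm, Ec = 31.8 GPa = 31800 MPa
delta = 5 * 27.4 * 4000^4 / (384 * 31800 * 1742109273)
= 1.65 mm

1.65


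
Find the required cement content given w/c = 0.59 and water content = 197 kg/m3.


Cement = water / (w/c)
= 197 / 0.59
= 333.9 kg/m3

333.9


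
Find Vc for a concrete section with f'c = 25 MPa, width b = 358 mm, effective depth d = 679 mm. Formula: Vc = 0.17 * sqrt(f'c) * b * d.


Vc = 0.17 * sqrt(25) * 358 * 679 / 1000
= 206.62 kN

206.62


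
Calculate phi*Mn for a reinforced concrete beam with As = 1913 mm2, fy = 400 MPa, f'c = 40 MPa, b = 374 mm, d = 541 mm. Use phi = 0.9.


a = As * fy / (0.85 * f'c * b)
= 1913 * 400 / (0.85 * 40 * 374)
= 60.1762 mm
Mn = As * fy * (d - a/2) / 10^6
= 390.9498 kN-m
phi*Mn = 0.9 * 390.9498 = 351.85 kN-m

351.85


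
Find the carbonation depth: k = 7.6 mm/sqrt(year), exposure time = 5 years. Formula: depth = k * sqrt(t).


depth = k * sqrt(t)
= 7.6 * sqrt(5)
= 16.99 mm

16.99


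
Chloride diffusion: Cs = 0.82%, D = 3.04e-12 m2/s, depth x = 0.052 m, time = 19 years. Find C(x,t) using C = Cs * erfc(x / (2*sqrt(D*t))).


t_seconds = 19 * 365.25 * 24 * 3600 = 599594400.0 s
arg = 0.052 / (2 * sqrt(3.04e-12 * 599594400.0))
= 0.609
erfc(0.609) = 0.3891
C = 0.82 * 0.3891 = 0.3191%

0.3191


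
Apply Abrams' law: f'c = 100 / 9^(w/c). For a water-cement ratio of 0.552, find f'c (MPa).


f'c = 100 / 9^0.552
= 100 / 3.363
= 29.73 MPa

29.73


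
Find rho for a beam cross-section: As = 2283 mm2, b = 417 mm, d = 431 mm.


rho = As / (b * d)
= 2283 / (417 * 431)
= 0.0127

0.0127


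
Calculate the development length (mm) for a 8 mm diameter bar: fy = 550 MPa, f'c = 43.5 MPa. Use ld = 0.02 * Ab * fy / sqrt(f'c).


Ab = pi * 8^2 / 4 = 50.265 mm2
ld = 0.02 * 50.265 * 550 / sqrt(43.5)
= 83.8 mm

83.8


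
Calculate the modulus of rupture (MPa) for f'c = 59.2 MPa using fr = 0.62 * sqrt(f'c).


fr = 0.62 * sqrt(59.2)
= 4.77 MPa

4.77


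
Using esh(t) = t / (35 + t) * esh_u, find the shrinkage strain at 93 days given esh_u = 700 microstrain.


esh(93) = 93 / (35 + 93) * 700
= 93 / 128 * 700
= 508.6 microstrain

508.6


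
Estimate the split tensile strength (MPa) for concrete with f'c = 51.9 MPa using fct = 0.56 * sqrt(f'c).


fct = 0.56 * sqrt(51.9)
= 0.56 * 7.204
= 4.034 MPa

4.034


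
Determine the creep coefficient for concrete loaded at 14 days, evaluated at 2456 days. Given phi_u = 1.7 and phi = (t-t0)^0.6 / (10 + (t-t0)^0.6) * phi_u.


dt = 2456 - 14 = 2442
phi = 2442^0.6 / (10 + 2442^0.6) * 1.7
= 1.556

1.556


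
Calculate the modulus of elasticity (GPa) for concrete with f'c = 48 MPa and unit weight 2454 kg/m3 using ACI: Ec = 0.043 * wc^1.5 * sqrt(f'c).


Ec = 0.043 * 2454^1.5 * sqrt(48) / 1000
= 36.22 GPa

36.22


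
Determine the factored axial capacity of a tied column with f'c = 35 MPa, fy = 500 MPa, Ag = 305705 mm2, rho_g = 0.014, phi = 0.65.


Ast = rho * Ag = 0.014 * 305705 = 4279.87 mm2
phi*Pn = 0.65 * 0.80 * (0.85 * 35 * (305705 - 4279.87) + 500 * 4279.87) / 1000
= 5775.81 kN

5775.81


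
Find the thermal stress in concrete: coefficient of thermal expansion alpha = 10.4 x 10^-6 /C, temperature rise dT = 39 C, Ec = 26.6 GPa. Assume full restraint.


sigma = alpha * dT * Ec
= 10.4e-6 * 39 * 26.6 * 1000
= 10.789 MPa

10.789


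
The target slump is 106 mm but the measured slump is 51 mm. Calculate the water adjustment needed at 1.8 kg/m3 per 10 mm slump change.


Difference = 106 - 51 = 55 mm
Water adjustment = 55 * 1.8 / 10 = 9.9 kg/m3

9.9


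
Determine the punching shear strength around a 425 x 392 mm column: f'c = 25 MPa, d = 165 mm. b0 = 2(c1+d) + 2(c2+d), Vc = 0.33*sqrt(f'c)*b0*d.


b0 = 2*(425 + 165) + 2*(392 + 165) = 2294 mm
Vc = 0.33 * sqrt(25) * 2294 * 165 / 1000
= 624.54 kN

624.54
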